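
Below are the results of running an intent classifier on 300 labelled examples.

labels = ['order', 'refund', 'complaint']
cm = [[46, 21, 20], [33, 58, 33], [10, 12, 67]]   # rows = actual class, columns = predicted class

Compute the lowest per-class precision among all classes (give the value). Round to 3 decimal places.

0.517

Per-class precision (TP/(TP+FP)):
  order: TP=46, FP=33+10=43 → 46/89 = 0.5169
  refund: TP=58, FP=21+12=33 → 58/91 = 0.6374
  complaint: TP=67, FP=20+33=53 → 67/120 = 0.5583
Lowest is class 'order' with precision = 0.517.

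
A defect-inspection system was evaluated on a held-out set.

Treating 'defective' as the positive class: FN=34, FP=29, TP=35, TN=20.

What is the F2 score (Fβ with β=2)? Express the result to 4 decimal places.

0.5147

Fβ = (1+β²)·TP / ((1+β²)·TP + β²·FN + FP), with β²=4
= 5·35 / (5·35 + 4·34 + 29) = 0.5147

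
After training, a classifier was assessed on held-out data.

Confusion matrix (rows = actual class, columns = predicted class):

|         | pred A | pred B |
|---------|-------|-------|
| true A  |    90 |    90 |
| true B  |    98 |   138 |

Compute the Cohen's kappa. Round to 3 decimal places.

Observed agreement pₒ = trace/N = 228/416 = 0.5481
Expected agreement pₑ = Σ (rowᵢ·colᵢ)/N² = (180·188 + 236·228)/416² = 0.5065
κ = (pₒ − pₑ)/(1 − pₑ) = (0.5481 − 0.5065)/(1 − 0.5065) = 0.084

0.084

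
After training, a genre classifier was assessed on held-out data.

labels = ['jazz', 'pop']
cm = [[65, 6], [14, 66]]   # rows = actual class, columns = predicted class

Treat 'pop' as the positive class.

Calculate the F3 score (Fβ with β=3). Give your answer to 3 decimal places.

0.833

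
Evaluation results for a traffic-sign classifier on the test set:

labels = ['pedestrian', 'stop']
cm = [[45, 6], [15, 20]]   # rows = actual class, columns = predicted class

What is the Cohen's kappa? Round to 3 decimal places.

0.473

Observed agreement pₒ = trace/N = 65/86 = 0.7558
Expected agreement pₑ = Σ (rowᵢ·colᵢ)/N² = (51·60 + 35·26)/86² = 0.5368
κ = (pₒ − pₑ)/(1 − pₑ) = (0.7558 − 0.5368)/(1 − 0.5368) = 0.473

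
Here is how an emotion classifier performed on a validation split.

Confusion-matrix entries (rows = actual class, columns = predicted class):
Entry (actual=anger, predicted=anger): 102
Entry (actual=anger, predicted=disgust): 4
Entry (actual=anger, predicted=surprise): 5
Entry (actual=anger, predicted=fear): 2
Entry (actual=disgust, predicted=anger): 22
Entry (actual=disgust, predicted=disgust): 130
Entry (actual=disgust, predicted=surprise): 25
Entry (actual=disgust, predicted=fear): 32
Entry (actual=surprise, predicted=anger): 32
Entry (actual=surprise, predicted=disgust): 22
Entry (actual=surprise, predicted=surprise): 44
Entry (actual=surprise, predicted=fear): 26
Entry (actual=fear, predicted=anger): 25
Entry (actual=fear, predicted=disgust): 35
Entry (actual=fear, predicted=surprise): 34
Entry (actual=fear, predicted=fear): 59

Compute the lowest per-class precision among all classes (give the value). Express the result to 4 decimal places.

0.4074

Per-class precision (TP/(TP+FP)):
  anger: TP=102, FP=22+32+25=79 → 102/181 = 0.56354
  disgust: TP=130, FP=4+22+35=61 → 130/191 = 0.68063
  surprise: TP=44, FP=5+25+34=64 → 44/108 = 0.40741
  fear: TP=59, FP=2+32+26=60 → 59/119 = 0.49580
Lowest is class 'surprise' with precision = 0.4074.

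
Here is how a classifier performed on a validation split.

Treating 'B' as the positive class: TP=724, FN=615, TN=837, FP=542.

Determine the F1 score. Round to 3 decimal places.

0.556

Precision = TP/(TP+FP) = 724/1266 = 0.5719
Recall = TP/(TP+FN) = 724/1339 = 0.5407
F1 = 2·TP/(2·TP+FP+FN) = 1448/2605 = 0.556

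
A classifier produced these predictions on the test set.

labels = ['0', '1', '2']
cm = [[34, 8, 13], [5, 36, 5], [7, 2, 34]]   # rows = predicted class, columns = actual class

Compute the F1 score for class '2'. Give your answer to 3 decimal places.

Take TP from the diagonal, FP from the rest of the '2' prediction marginal, FN from the rest of the '2' actual marginal.
F1 score = 2·TP/(2·TP+FP+FN).
2: TP=34, FP=7+2=9, FN=13+5=18 → 68/95 = 0.7158

0.716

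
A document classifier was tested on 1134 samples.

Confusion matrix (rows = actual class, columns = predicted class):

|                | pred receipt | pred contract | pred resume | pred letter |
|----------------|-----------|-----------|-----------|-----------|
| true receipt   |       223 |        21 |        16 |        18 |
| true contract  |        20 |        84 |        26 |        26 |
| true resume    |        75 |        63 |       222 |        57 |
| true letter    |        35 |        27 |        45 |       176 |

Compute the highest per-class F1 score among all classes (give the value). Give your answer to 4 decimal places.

0.7068

Per-class F1 score (2·TP/(2·TP+FP+FN)):
  receipt: TP=223, FP=20+75+35=130, FN=21+16+18=55 → 446/631 = 0.70681
  contract: TP=84, FP=21+63+27=111, FN=20+26+26=72 → 168/351 = 0.47863
  resume: TP=222, FP=16+26+45=87, FN=75+63+57=195 → 444/726 = 0.61157
  letter: TP=176, FP=18+26+57=101, FN=35+27+45=107 → 352/560 = 0.62857
Highest is class 'receipt' with F1 score = 0.7068.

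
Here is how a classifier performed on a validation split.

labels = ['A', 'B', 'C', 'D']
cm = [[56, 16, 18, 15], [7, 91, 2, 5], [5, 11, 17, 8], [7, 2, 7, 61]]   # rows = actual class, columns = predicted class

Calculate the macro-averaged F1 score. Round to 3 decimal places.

0.642

Per-class F1 score (2·TP/(2·TP+FP+FN)):
  A: TP=56, FP=7+5+7=19, FN=16+18+15=49 → 112/180 = 0.6222
  B: TP=91, FP=16+11+2=29, FN=7+2+5=14 → 182/225 = 0.8089
  C: TP=17, FP=18+2+7=27, FN=5+11+8=24 → 34/85 = 0.4000
  D: TP=61, FP=15+5+8=28, FN=7+2+7=16 → 122/166 = 0.7349
Macro-F1 score = mean = (0.6222 + 0.8089 + 0.4000 + 0.7349) / 4 = 0.642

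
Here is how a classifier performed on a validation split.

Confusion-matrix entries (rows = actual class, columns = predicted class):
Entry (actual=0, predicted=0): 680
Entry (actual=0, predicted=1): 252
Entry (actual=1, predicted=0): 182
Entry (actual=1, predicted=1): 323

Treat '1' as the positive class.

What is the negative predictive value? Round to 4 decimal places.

NPV = TN/(TN+FN) = 680/(680+182) = 0.7889

0.7889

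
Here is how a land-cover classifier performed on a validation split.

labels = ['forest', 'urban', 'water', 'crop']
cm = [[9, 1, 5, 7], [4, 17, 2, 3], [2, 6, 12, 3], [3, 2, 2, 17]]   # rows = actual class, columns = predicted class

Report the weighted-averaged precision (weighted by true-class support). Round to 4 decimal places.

Per-class precision (TP/(TP+FP)):
  forest: TP=9, FP=4+2+3=9 → 9/18 = 0.50000
  urban: TP=17, FP=1+6+2=9 → 17/26 = 0.65385
  water: TP=12, FP=5+2+2=9 → 12/21 = 0.57143
  crop: TP=17, FP=7+3+3=13 → 17/30 = 0.56667
Weighted-precision = Σ (supportᵢ/N)·precisionᵢ with N=95: (22/95)·0.50000 + (26/95)·0.65385 + (23/95)·0.57143 + (24/95)·0.56667 = 0.5762

0.5762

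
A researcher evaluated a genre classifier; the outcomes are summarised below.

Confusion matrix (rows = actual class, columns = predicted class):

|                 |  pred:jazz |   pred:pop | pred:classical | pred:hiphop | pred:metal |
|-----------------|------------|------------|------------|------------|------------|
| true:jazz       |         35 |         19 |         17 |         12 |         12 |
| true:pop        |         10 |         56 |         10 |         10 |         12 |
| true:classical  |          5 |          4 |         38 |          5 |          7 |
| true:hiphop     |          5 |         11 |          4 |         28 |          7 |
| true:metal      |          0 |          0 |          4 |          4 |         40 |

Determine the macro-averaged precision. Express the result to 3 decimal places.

0.553

Per-class precision (TP/(TP+FP)):
  jazz: TP=35, FP=10+5+5+0=20 → 35/55 = 0.6364
  pop: TP=56, FP=19+4+11+0=34 → 56/90 = 0.6222
  classical: TP=38, FP=17+10+4+4=35 → 38/73 = 0.5205
  hiphop: TP=28, FP=12+10+5+4=31 → 28/59 = 0.4746
  metal: TP=40, FP=12+12+7+7=38 → 40/78 = 0.5128
Macro-precision = mean = (0.6364 + 0.6222 + 0.5205 + 0.4746 + 0.5128) / 5 = 0.553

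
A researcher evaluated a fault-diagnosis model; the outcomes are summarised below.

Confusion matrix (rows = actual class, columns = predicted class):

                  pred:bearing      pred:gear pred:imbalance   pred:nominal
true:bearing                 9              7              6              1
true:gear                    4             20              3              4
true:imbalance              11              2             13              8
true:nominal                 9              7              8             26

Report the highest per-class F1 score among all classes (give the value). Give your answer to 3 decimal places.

0.597

Per-class F1 score (2·TP/(2·TP+FP+FN)):
  bearing: TP=9, FP=4+11+9=24, FN=7+6+1=14 → 18/56 = 0.3214
  gear: TP=20, FP=7+2+7=16, FN=4+3+4=11 → 40/67 = 0.5970
  imbalance: TP=13, FP=6+3+8=17, FN=11+2+8=21 → 26/64 = 0.4063
  nominal: TP=26, FP=1+4+8=13, FN=9+7+8=24 → 52/89 = 0.5843
Highest is class 'gear' with F1 score = 0.597.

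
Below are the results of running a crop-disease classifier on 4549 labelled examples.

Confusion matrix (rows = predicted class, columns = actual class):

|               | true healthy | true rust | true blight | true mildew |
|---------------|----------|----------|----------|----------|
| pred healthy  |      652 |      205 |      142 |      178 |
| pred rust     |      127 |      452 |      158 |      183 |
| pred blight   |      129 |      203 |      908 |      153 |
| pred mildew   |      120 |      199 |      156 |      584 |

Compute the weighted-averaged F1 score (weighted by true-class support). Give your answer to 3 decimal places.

Per-class F1 score (2·TP/(2·TP+FP+FN)):
  healthy: TP=652, FP=205+142+178=525, FN=127+129+120=376 → 1304/2205 = 0.5914
  rust: TP=452, FP=127+158+183=468, FN=205+203+199=607 → 904/1979 = 0.4568
  blight: TP=908, FP=129+203+153=485, FN=142+158+156=456 → 1816/2757 = 0.6587
  mildew: TP=584, FP=120+199+156=475, FN=178+183+153=514 → 1168/2157 = 0.5415
Weighted-F1 score = Σ (supportᵢ/N)·F1 scoreᵢ with N=4549: (1028/4549)·0.5914 + (1059/4549)·0.4568 + (1364/4549)·0.6587 + (1098/4549)·0.5415 = 0.568

0.568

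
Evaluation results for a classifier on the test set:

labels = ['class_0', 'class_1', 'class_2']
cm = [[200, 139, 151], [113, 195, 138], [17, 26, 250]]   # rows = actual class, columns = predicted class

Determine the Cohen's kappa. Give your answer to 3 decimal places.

0.303

Observed agreement pₒ = trace/N = 645/1229 = 0.5248
Expected agreement pₑ = Σ (rowᵢ·colᵢ)/N² = (490·330 + 446·360 + 293·539)/1229² = 0.3179
κ = (pₒ − pₑ)/(1 − pₑ) = (0.5248 − 0.3179)/(1 − 0.3179) = 0.303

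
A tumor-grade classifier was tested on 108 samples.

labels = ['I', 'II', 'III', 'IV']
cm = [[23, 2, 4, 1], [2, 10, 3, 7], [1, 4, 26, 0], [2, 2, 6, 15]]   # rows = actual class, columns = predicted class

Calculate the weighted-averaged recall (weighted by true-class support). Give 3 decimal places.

0.685

Per-class recall (TP/(TP+FN)):
  I: TP=23, FN=2+4+1=7 → 23/30 = 0.7667
  II: TP=10, FN=2+3+7=12 → 10/22 = 0.4545
  III: TP=26, FN=1+4+0=5 → 26/31 = 0.8387
  IV: TP=15, FN=2+2+6=10 → 15/25 = 0.6000
Weighted-recall = Σ (supportᵢ/N)·recallᵢ with N=108: (30/108)·0.7667 + (22/108)·0.4545 + (31/108)·0.8387 + (25/108)·0.6000 = 0.685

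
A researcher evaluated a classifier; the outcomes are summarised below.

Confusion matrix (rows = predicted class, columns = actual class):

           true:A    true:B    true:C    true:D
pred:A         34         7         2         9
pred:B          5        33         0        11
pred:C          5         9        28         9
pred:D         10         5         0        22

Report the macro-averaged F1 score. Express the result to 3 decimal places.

0.618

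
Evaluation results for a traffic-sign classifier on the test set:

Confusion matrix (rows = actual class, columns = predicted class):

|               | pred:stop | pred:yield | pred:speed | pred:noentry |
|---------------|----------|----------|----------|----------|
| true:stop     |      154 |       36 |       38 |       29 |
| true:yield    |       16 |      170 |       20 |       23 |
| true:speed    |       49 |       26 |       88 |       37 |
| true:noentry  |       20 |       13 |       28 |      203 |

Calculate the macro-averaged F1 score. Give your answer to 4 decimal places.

Per-class F1 score (2·TP/(2·TP+FP+FN)):
  stop: TP=154, FP=16+49+20=85, FN=36+38+29=103 → 308/496 = 0.62097
  yield: TP=170, FP=36+26+13=75, FN=16+20+23=59 → 340/474 = 0.71730
  speed: TP=88, FP=38+20+28=86, FN=49+26+37=112 → 176/374 = 0.47059
  noentry: TP=203, FP=29+23+37=89, FN=20+13+28=61 → 406/556 = 0.73022
Macro-F1 score = mean = (0.62097 + 0.71730 + 0.47059 + 0.73022) / 4 = 0.6348

0.6348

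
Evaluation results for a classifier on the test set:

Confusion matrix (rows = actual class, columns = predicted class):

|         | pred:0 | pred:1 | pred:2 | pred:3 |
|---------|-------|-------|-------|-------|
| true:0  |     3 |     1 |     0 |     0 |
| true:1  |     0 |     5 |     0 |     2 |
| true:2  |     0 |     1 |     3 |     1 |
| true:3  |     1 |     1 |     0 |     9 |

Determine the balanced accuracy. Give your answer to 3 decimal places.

0.721

Balanced accuracy = mean of per-class recall.
  0: recall = 3/4 = 0.7500
  1: recall = 5/7 = 0.7143
  2: recall = 3/5 = 0.6000
  3: recall = 9/11 = 0.8182
Mean = (0.7500 + 0.7143 + 0.6000 + 0.8182) / 4 = 0.721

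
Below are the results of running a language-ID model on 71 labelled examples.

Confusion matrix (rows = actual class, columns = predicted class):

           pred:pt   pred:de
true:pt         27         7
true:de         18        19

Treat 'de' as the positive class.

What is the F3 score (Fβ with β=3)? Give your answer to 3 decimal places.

Fβ = (1+β²)·TP / ((1+β²)·TP + β²·FN + FP), with β²=9
= 10·19 / (10·19 + 9·18 + 7) = 0.529

0.529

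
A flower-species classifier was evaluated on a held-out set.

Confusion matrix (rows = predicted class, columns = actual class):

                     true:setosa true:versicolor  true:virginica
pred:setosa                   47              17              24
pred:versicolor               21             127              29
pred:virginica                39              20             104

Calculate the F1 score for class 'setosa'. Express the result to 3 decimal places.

0.482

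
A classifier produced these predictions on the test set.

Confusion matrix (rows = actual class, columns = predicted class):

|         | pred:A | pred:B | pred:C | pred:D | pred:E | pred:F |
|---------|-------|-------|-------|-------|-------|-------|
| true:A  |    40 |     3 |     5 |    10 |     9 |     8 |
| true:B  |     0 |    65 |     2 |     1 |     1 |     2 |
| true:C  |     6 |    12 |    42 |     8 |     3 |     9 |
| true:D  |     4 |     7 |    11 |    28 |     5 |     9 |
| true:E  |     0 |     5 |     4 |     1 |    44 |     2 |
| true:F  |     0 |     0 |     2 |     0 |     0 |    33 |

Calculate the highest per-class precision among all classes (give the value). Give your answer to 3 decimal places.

Per-class precision (TP/(TP+FP)):
  A: TP=40, FP=0+6+4+0+0=10 → 40/50 = 0.8000
  B: TP=65, FP=3+12+7+5+0=27 → 65/92 = 0.7065
  C: TP=42, FP=5+2+11+4+2=24 → 42/66 = 0.6364
  D: TP=28, FP=10+1+8+1+0=20 → 28/48 = 0.5833
  E: TP=44, FP=9+1+3+5+0=18 → 44/62 = 0.7097
  F: TP=33, FP=8+2+9+9+2=30 → 33/63 = 0.5238
Highest is class 'A' with precision = 0.800.

0.800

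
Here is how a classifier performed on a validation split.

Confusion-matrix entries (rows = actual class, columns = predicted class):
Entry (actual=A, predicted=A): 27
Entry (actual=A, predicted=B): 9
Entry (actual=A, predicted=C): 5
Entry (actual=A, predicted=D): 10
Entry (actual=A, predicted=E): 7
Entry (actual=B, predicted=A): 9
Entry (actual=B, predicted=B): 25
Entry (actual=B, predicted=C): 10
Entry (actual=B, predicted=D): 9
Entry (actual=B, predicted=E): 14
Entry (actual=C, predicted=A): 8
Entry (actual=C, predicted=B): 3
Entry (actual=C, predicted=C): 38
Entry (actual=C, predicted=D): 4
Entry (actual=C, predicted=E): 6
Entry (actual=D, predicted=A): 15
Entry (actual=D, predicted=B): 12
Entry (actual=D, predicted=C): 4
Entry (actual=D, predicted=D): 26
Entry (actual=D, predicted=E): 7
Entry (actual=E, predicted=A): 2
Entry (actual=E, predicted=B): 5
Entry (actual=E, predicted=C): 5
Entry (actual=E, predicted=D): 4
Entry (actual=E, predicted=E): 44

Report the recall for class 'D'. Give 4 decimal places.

0.4063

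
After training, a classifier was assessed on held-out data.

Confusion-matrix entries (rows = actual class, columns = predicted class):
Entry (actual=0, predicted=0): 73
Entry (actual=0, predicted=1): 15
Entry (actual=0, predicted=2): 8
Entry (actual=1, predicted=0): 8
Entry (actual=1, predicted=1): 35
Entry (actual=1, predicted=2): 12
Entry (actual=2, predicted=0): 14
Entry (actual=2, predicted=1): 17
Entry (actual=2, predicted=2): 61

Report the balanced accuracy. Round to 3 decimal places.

0.687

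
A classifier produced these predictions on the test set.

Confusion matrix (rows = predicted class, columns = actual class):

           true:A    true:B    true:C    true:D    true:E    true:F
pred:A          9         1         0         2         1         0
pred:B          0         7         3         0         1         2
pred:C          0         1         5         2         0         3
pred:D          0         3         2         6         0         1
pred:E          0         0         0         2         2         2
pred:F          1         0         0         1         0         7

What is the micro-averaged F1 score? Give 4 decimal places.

0.5625

Micro-averaging pools counts across classes: ΣTP=36, ΣFP=28, ΣFN=28.
Micro-F1 score = 2·TP/(2·TP+FP+FN) on pooled counts = 0.5625 (equals overall accuracy in single-label multiclass).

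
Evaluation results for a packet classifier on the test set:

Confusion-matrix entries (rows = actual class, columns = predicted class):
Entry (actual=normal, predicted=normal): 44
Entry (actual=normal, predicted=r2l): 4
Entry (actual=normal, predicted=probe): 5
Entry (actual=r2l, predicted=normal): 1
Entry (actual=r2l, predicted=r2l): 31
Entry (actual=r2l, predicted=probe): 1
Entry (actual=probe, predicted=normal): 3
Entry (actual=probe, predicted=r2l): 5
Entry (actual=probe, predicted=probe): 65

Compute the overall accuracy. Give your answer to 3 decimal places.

0.881

Accuracy = trace / total = (44+31+65=140) / 159 = 140/159 = 0.881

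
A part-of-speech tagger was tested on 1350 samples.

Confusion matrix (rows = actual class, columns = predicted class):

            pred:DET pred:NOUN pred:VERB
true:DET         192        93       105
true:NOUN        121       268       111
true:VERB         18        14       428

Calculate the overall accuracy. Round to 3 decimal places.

Accuracy = trace / total = (192+268+428=888) / 1350 = 888/1350 = 0.658

0.658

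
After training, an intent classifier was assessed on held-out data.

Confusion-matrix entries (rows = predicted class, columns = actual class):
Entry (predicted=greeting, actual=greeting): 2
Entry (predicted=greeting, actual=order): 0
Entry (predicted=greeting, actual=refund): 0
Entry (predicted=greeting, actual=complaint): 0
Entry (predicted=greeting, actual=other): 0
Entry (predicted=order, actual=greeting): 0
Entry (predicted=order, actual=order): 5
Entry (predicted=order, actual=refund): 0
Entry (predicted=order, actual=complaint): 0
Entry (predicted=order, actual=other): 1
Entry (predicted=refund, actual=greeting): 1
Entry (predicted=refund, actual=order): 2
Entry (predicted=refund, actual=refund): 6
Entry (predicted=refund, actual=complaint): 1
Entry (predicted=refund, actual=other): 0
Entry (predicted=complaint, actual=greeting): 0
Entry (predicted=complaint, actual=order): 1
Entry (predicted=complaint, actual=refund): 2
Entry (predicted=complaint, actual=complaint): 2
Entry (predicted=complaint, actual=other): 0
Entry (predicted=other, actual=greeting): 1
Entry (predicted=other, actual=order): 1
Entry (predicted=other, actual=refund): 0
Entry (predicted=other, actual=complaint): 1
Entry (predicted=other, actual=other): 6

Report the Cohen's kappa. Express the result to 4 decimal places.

Observed agreement pₒ = trace/N = 21/32 = 0.65625
Expected agreement pₑ = Σ (rowᵢ·colᵢ)/N² = (4·2 + 9·6 + 8·10 + 4·5 + 7·9)/32² = 0.21973
κ = (pₒ − pₑ)/(1 − pₑ) = (0.65625 − 0.21973)/(1 − 0.21973) = 0.5594

0.5594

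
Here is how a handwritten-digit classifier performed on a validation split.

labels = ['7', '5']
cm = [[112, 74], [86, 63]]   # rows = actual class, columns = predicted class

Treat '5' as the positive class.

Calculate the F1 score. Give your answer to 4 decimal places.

0.4406

Precision = TP/(TP+FP) = 63/137 = 0.4599
Recall = TP/(TP+FN) = 63/149 = 0.4228
F1 = 2·TP/(2·TP+FP+FN) = 126/286 = 0.4406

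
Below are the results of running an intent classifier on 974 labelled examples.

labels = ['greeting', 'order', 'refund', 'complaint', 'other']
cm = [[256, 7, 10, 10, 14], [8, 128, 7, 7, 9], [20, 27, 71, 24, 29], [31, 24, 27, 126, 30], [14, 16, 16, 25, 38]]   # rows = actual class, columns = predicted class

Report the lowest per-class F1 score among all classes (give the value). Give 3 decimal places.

Per-class F1 score (2·TP/(2·TP+FP+FN)):
  greeting: TP=256, FP=8+20+31+14=73, FN=7+10+10+14=41 → 512/626 = 0.8179
  order: TP=128, FP=7+27+24+16=74, FN=8+7+7+9=31 → 256/361 = 0.7091
  refund: TP=71, FP=10+7+27+16=60, FN=20+27+24+29=100 → 142/302 = 0.4702
  complaint: TP=126, FP=10+7+24+25=66, FN=31+24+27+30=112 → 252/430 = 0.5860
  other: TP=38, FP=14+9+29+30=82, FN=14+16+16+25=71 → 76/229 = 0.3319
Lowest is class 'other' with F1 score = 0.332.

0.332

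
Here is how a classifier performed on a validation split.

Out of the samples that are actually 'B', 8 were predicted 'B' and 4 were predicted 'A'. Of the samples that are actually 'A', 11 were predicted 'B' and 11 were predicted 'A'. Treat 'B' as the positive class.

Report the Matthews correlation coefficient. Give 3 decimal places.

0.160

MCC = (TP·TN − FP·FN) / √((TP+FP)(TP+FN)(TN+FP)(TN+FN))
Numerator = 8·11 − 11·4 = 44
Denominator = √(19·12·22·15) = √75240 = 274.2991
MCC = 44 / 274.2991 = 0.160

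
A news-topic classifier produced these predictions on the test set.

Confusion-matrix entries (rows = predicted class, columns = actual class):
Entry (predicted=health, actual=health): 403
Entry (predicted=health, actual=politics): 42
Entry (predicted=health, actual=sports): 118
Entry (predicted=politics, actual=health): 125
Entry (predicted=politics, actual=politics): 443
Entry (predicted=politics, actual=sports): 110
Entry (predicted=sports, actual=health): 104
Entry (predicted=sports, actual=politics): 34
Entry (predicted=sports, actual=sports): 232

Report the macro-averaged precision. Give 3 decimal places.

0.665

Per-class precision (TP/(TP+FP)):
  health: TP=403, FP=42+118=160 → 403/563 = 0.7158
  politics: TP=443, FP=125+110=235 → 443/678 = 0.6534
  sports: TP=232, FP=104+34=138 → 232/370 = 0.6270
Macro-precision = mean = (0.7158 + 0.6534 + 0.6270) / 3 = 0.665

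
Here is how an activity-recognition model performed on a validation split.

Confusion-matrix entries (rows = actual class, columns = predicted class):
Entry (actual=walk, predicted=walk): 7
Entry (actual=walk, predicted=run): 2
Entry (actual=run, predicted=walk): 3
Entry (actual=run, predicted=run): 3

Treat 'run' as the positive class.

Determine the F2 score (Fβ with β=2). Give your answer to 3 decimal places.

0.517

Fβ = (1+β²)·TP / ((1+β²)·TP + β²·FN + FP), with β²=4
= 5·3 / (5·3 + 4·3 + 2) = 0.517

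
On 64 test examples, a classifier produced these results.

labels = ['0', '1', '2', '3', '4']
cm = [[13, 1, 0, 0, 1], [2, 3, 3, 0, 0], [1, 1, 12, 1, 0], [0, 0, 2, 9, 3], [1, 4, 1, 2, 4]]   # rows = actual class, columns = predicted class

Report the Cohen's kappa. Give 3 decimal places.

0.545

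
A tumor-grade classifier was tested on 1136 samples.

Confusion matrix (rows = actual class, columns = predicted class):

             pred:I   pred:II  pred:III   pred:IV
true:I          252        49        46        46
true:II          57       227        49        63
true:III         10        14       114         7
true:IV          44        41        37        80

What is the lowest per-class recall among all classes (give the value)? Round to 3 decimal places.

0.396

Per-class recall (TP/(TP+FN)):
  I: TP=252, FN=49+46+46=141 → 252/393 = 0.6412
  II: TP=227, FN=57+49+63=169 → 227/396 = 0.5732
  III: TP=114, FN=10+14+7=31 → 114/145 = 0.7862
  IV: TP=80, FN=44+41+37=122 → 80/202 = 0.3960
Lowest is class 'IV' with recall = 0.396.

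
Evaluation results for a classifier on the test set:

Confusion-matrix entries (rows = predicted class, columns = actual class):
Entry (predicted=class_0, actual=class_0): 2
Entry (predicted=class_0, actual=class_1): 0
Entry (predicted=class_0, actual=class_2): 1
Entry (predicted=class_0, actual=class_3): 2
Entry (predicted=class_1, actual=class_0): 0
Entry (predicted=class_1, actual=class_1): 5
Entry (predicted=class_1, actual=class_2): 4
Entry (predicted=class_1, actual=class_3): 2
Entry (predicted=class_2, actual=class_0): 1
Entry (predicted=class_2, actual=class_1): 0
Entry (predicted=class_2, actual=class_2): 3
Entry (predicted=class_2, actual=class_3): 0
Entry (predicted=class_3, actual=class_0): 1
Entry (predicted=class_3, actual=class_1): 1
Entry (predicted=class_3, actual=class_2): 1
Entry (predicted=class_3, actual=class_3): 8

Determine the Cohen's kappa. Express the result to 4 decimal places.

0.4300

Observed agreement pₒ = trace/N = 18/31 = 0.58065
Expected agreement pₑ = Σ (rowᵢ·colᵢ)/N² = (4·5 + 6·11 + 9·4 + 12·11)/31² = 0.26431
κ = (pₒ − pₑ)/(1 − pₑ) = (0.58065 − 0.26431)/(1 − 0.26431) = 0.4300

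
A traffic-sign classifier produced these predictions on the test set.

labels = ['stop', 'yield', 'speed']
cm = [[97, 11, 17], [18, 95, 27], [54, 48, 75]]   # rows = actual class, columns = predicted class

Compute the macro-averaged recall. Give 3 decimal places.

0.626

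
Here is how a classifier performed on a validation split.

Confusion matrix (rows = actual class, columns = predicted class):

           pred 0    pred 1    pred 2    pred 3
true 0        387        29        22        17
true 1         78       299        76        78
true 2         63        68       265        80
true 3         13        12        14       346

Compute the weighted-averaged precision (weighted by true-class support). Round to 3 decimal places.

Per-class precision (TP/(TP+FP)):
  0: TP=387, FP=78+63+13=154 → 387/541 = 0.7153
  1: TP=299, FP=29+68+12=109 → 299/408 = 0.7328
  2: TP=265, FP=22+76+14=112 → 265/377 = 0.7029
  3: TP=346, FP=17+78+80=175 → 346/521 = 0.6641
Weighted-precision = Σ (supportᵢ/N)·precisionᵢ with N=1847: (455/1847)·0.7153 + (531/1847)·0.7328 + (476/1847)·0.7029 + (385/1847)·0.6641 = 0.706

0.706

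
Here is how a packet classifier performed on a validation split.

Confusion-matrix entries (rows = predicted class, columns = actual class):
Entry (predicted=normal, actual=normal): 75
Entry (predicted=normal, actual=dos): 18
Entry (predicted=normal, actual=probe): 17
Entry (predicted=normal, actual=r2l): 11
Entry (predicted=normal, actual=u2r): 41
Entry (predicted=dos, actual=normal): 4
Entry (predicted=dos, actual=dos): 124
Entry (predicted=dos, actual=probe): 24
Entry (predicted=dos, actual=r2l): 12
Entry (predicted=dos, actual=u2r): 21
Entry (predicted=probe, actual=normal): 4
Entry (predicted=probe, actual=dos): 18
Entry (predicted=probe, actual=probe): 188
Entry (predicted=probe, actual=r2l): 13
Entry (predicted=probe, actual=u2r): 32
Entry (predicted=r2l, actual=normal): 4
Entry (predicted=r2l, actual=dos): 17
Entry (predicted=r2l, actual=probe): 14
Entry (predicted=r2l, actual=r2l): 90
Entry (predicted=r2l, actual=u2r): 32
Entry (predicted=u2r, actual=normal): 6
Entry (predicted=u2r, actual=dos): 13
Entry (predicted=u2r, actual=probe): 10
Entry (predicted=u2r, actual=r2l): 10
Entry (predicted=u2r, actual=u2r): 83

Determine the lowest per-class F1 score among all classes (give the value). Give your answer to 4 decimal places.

Per-class F1 score (2·TP/(2·TP+FP+FN)):
  normal: TP=75, FP=18+17+11+41=87, FN=4+4+4+6=18 → 150/255 = 0.58824
  dos: TP=124, FP=4+24+12+21=61, FN=18+18+17+13=66 → 248/375 = 0.66133
  probe: TP=188, FP=4+18+13+32=67, FN=17+24+14+10=65 → 376/508 = 0.74016
  r2l: TP=90, FP=4+17+14+32=67, FN=11+12+13+10=46 → 180/293 = 0.61433
  u2r: TP=83, FP=6+13+10+10=39, FN=41+21+32+32=126 → 166/331 = 0.50151
Lowest is class 'u2r' with F1 score = 0.5015.

0.5015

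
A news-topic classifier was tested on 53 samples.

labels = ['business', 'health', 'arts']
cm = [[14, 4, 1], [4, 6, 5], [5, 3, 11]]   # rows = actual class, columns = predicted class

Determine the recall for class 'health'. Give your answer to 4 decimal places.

0.4000

One-vs-rest for 'health': TP = diagonal; FP = other classes predicted 'health'; FN = 'health' predicted as other.
recall = TP/(TP+FN).
health: TP=6, FN=4+5=9 → 6/15 = 0.40000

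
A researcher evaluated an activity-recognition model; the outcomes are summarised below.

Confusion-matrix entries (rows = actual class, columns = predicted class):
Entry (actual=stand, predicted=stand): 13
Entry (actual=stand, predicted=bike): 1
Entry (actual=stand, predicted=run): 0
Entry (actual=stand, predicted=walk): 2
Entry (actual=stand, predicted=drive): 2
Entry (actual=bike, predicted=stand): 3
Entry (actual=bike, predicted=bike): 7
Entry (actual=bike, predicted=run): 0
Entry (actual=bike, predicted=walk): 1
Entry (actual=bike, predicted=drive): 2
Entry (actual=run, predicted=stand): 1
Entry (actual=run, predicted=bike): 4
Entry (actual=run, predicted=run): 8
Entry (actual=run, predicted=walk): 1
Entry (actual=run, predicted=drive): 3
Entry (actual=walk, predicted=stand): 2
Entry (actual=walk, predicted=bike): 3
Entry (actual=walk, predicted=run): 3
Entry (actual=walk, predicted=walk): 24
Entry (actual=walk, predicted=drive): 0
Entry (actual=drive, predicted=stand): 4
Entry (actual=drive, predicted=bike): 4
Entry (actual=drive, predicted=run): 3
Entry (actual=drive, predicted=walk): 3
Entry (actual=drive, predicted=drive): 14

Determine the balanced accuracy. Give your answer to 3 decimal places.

Balanced accuracy = mean of per-class recall.
  stand: recall = 13/18 = 0.7222
  bike: recall = 7/13 = 0.5385
  run: recall = 8/17 = 0.4706
  walk: recall = 24/32 = 0.7500
  drive: recall = 14/28 = 0.5000
Mean = (0.7222 + 0.5385 + 0.4706 + 0.7500 + 0.5000) / 5 = 0.596

0.596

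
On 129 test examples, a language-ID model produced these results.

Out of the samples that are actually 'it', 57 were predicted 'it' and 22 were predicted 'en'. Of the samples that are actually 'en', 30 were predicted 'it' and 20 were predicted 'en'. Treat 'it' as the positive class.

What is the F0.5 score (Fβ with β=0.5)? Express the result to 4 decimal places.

0.6674

Fβ = (1+β²)·TP / ((1+β²)·TP + β²·FN + FP), with β²=1/4
= 1.25·57 / (1.25·57 + 0.25·22 + 30) = 0.6674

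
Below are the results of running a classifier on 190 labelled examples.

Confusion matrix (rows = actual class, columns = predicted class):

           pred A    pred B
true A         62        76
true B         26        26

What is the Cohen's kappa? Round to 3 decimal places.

-0.039

Observed agreement pₒ = trace/N = 88/190 = 0.4632
Expected agreement pₑ = Σ (rowᵢ·colᵢ)/N² = (138·88 + 52·102)/190² = 0.4833
κ = (pₒ − pₑ)/(1 − pₑ) = (0.4632 − 0.4833)/(1 − 0.4833) = -0.039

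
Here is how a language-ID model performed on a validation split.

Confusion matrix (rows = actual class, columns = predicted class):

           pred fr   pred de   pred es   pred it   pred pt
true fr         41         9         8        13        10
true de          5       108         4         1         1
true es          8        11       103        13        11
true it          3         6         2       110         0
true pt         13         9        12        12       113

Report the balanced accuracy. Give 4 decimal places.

0.7478

Balanced accuracy = mean of per-class recall.
  fr: recall = 41/81 = 0.50617
  de: recall = 108/119 = 0.90756
  es: recall = 103/146 = 0.70548
  it: recall = 110/121 = 0.90909
  pt: recall = 113/159 = 0.71069
Mean = (0.50617 + 0.90756 + 0.70548 + 0.90909 + 0.71069) / 5 = 0.7478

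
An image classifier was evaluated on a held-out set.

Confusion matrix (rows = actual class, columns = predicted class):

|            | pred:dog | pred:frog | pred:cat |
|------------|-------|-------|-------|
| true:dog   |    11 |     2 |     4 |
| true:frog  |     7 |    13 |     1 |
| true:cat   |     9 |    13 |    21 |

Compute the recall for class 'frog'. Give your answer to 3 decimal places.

recall = TP/(TP+FN).
frog: TP=13, FN=7+1=8 → 13/21 = 0.6190

0.619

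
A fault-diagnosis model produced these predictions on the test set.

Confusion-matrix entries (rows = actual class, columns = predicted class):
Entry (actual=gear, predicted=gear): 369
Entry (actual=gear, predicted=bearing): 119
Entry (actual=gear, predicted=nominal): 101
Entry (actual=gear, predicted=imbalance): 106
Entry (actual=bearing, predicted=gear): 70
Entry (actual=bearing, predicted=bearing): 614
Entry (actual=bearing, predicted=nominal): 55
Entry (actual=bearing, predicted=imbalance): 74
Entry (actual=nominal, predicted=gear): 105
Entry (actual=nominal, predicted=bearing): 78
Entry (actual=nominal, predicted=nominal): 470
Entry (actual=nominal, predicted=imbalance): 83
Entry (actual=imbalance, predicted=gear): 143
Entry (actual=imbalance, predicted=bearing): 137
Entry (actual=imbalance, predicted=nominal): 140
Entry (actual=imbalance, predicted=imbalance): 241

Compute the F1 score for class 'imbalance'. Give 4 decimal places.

0.4137

One-vs-rest for 'imbalance': TP = diagonal; FP = other classes predicted 'imbalance'; FN = 'imbalance' predicted as other.
F1 score = 2·TP/(2·TP+FP+FN).
imbalance: TP=241, FP=106+74+83=263, FN=143+137+140=420 → 482/1165 = 0.41373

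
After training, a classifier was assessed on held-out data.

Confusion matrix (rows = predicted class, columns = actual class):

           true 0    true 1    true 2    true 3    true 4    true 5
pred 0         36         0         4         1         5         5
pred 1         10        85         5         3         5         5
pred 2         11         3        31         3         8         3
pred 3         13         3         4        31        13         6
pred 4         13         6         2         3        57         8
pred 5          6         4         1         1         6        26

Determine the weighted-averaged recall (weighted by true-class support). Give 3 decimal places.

0.624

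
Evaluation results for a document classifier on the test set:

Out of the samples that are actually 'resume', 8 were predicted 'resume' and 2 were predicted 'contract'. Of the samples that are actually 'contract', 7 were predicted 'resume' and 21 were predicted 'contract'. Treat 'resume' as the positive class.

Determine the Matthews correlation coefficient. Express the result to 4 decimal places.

MCC = (TP·TN − FP·FN) / √((TP+FP)(TP+FN)(TN+FP)(TN+FN))
Numerator = 8·21 − 7·2 = 154
Denominator = √(15·10·28·23) = √96600 = 310.8054
MCC = 154 / 310.8054 = 0.4955

0.4955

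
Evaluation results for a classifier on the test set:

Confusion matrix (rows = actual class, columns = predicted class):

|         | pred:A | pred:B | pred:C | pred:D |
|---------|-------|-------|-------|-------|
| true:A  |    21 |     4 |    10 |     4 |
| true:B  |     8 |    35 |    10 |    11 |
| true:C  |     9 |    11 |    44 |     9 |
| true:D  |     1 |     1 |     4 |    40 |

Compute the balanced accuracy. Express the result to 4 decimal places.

0.6394

Balanced accuracy = mean of per-class recall.
  A: recall = 21/39 = 0.53846
  B: recall = 35/64 = 0.54688
  C: recall = 44/73 = 0.60274
  D: recall = 40/46 = 0.86957
Mean = (0.53846 + 0.54688 + 0.60274 + 0.86957) / 4 = 0.6394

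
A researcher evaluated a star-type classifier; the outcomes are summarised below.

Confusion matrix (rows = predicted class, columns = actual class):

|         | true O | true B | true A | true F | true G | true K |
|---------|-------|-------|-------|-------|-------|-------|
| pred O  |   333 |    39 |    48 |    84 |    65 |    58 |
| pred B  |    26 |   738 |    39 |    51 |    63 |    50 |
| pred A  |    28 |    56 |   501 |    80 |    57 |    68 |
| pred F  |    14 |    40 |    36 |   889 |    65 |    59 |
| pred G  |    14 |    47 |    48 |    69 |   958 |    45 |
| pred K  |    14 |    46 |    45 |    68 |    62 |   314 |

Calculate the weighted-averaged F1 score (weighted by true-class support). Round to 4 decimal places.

0.7179

Per-class F1 score (2·TP/(2·TP+FP+FN)):
  O: TP=333, FP=39+48+84+65+58=294, FN=26+28+14+14+14=96 → 666/1056 = 0.63068
  B: TP=738, FP=26+39+51+63+50=229, FN=39+56+40+47+46=228 → 1476/1933 = 0.76358
  A: TP=501, FP=28+56+80+57+68=289, FN=48+39+36+48+45=216 → 1002/1507 = 0.66490
  F: TP=889, FP=14+40+36+65+59=214, FN=84+51+80+69+68=352 → 1778/2344 = 0.75853
  G: TP=958, FP=14+47+48+69+45=223, FN=65+63+57+65+62=312 → 1916/2451 = 0.78172
  K: TP=314, FP=14+46+45+68+62=235, FN=58+50+68+59+45=280 → 628/1143 = 0.54943
Weighted-F1 score = Σ (supportᵢ/N)·F1 scoreᵢ with N=5217: (429/5217)·0.63068 + (966/5217)·0.76358 + (717/5217)·0.66490 + (1241/5217)·0.75853 + (1270/5217)·0.78172 + (594/5217)·0.54943 = 0.7179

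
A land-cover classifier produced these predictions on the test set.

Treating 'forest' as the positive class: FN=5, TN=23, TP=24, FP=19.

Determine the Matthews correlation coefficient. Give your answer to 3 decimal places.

0.377

MCC = (TP·TN − FP·FN) / √((TP+FP)(TP+FN)(TN+FP)(TN+FN))
Numerator = 24·23 − 19·5 = 457
Denominator = √(43·29·42·28) = √1466472 = 1210.9798
MCC = 457 / 1210.9798 = 0.377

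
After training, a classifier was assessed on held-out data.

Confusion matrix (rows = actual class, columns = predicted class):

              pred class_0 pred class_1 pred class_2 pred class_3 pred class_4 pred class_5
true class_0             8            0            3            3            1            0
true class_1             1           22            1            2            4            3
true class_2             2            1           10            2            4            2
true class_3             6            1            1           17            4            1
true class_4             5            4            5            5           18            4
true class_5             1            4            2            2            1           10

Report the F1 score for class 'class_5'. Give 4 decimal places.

0.5000

Take TP from the diagonal, FP from the rest of the 'class_5' prediction marginal, FN from the rest of the 'class_5' actual marginal.
F1 score = 2·TP/(2·TP+FP+FN).
class_5: TP=10, FP=0+3+2+1+4=10, FN=1+4+2+2+1=10 → 20/40 = 0.50000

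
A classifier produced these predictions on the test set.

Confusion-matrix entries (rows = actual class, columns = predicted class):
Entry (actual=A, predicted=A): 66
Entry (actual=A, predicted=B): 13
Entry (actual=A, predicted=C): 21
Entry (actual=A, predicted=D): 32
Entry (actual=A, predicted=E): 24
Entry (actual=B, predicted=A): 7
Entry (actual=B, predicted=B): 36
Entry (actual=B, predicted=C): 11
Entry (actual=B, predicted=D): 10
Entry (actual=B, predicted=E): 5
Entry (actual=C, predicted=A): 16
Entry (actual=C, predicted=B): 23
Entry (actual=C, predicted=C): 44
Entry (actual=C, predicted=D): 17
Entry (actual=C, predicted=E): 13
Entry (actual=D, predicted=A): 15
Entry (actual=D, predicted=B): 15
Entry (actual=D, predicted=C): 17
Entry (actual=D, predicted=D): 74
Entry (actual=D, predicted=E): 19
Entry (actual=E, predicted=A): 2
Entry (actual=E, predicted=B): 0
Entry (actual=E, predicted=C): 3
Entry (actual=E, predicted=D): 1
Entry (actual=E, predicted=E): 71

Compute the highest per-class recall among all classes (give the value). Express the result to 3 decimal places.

Per-class recall (TP/(TP+FN)):
  A: TP=66, FN=13+21+32+24=90 → 66/156 = 0.4231
  B: TP=36, FN=7+11+10+5=33 → 36/69 = 0.5217
  C: TP=44, FN=16+23+17+13=69 → 44/113 = 0.3894
  D: TP=74, FN=15+15+17+19=66 → 74/140 = 0.5286
  E: TP=71, FN=2+0+3+1=6 → 71/77 = 0.9221
Highest is class 'E' with recall = 0.922.

0.922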